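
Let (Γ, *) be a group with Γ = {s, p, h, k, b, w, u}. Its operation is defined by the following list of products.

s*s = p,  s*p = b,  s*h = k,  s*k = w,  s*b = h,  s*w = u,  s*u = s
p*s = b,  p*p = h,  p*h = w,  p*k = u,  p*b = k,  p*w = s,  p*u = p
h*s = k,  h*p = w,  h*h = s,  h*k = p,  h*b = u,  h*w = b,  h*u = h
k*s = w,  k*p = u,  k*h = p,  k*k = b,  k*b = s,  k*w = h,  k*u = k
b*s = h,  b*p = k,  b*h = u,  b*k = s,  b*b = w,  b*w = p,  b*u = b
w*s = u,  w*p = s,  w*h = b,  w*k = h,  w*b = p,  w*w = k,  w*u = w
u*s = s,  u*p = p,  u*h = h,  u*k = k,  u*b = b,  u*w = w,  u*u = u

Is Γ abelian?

Yes

Check whether the table is symmetric across its main diagonal.
Every entry (row x, col y) equals the entry (row y, col x), so Γ is abelian.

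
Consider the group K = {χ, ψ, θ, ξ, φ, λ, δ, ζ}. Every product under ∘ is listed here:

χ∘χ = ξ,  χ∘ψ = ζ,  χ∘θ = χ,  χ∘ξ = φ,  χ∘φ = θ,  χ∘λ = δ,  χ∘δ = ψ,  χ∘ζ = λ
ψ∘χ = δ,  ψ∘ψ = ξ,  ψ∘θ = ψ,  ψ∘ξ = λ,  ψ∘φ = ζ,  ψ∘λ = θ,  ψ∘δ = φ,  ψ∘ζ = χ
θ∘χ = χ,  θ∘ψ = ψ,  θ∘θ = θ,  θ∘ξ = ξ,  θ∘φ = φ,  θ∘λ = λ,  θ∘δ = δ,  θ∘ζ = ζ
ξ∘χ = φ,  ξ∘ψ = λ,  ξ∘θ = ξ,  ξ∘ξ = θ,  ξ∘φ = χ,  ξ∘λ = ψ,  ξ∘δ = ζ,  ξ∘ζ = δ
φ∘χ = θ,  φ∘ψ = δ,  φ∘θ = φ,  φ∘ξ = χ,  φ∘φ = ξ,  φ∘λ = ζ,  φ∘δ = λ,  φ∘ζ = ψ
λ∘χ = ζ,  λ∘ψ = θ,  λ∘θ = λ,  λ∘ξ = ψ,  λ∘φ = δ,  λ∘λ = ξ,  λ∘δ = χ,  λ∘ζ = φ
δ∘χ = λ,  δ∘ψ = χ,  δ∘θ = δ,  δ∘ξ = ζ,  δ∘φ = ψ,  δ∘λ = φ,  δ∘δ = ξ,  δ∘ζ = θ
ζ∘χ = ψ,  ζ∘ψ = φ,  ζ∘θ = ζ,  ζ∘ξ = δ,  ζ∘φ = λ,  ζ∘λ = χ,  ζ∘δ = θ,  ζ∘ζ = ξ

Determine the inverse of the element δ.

ζ

First locate the identity: row θ matches the header, so θ is the identity.
Scan row δ for θ: δ ∘ ζ = θ. Hence δ^(-1) = ζ.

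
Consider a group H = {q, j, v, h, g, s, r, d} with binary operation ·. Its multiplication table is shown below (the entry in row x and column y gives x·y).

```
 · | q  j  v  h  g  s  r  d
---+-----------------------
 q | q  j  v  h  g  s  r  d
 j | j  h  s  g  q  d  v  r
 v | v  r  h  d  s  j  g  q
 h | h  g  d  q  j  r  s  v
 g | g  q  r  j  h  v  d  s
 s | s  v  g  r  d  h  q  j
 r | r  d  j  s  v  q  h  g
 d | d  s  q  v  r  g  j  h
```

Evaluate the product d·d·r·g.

d

d·d = h
h·r = s
s·g = d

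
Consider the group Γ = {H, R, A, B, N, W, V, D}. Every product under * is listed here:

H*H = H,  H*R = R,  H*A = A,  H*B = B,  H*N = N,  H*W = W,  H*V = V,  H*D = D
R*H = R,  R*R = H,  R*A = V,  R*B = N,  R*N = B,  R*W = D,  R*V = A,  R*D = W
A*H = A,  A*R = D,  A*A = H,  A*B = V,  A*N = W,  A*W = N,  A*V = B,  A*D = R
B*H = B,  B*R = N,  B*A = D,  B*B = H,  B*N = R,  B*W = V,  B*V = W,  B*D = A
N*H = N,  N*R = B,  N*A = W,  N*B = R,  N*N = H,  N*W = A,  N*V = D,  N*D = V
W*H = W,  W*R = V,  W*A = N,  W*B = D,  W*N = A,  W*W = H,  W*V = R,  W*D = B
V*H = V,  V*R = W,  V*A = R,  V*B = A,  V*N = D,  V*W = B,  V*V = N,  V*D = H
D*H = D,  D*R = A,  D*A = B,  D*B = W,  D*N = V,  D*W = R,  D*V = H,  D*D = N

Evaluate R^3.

R

R^1 = R
R^2 = R * R = H
R^3 = H * R = R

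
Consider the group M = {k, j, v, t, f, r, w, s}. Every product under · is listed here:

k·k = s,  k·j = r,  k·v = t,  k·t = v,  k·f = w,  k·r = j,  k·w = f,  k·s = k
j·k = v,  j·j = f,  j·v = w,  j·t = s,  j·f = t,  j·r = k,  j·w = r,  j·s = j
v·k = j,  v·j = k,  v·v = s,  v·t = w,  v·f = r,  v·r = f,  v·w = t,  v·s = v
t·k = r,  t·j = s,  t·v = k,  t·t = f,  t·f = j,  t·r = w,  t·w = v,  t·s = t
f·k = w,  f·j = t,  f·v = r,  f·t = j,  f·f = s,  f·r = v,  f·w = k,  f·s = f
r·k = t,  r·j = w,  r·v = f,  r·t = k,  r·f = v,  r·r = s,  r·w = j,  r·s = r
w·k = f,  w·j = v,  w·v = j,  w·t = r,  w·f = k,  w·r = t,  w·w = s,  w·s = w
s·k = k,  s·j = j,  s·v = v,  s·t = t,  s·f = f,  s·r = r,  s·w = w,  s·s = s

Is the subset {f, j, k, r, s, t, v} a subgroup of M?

No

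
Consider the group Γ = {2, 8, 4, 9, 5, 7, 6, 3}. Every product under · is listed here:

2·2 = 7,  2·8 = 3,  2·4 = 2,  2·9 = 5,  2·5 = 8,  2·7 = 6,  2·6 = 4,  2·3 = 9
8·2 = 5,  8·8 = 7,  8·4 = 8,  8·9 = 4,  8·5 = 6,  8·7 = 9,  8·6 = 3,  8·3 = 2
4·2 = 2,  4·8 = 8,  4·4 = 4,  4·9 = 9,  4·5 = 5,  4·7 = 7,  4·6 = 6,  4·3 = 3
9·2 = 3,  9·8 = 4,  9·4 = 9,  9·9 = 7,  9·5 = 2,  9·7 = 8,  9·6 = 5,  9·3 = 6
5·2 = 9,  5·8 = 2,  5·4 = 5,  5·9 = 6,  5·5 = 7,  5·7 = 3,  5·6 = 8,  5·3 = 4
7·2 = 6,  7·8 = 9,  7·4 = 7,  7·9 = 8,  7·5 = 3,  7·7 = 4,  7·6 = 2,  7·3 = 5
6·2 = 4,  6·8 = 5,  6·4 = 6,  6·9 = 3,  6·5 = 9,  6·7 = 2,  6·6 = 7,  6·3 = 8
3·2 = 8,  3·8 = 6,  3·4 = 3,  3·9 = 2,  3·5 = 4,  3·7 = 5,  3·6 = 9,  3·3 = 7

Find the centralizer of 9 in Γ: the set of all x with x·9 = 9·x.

{4, 7, 8, 9}

Compare row 9 with column 9 entry by entry.
7·9 = 8 = 9·7, so 7 commutes with 9.
6·9 = 3 but 9·6 = 5, so 6 does not.
Collecting the elements that commute with 9: C(9) = {4, 7, 8, 9}.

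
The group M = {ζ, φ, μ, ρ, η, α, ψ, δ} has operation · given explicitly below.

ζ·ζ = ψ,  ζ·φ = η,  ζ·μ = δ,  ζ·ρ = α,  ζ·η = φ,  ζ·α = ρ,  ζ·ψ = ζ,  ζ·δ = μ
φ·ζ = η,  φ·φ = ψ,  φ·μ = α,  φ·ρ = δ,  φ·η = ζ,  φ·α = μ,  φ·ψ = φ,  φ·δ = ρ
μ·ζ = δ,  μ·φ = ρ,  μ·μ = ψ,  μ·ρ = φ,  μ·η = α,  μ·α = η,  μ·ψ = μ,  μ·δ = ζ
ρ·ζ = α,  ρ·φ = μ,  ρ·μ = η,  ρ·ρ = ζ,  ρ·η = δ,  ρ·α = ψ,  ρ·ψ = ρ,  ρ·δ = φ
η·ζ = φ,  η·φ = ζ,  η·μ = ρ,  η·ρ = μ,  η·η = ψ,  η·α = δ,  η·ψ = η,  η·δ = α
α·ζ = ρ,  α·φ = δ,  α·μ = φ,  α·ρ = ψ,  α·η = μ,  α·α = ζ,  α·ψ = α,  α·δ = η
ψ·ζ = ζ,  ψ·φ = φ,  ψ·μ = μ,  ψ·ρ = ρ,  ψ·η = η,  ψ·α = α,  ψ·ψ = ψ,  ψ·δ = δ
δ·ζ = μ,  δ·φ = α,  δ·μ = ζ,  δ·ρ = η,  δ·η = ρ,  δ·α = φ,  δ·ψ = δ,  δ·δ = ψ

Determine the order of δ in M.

The identity element is ψ (its row matches the header).
δ^1 = δ
δ^2 = δ·δ = ψ
The first power of δ equal to the identity is δ^2, so ord(δ) = 2.
(Structurally, M here is isomorphic to the dihedral group D_4.)

2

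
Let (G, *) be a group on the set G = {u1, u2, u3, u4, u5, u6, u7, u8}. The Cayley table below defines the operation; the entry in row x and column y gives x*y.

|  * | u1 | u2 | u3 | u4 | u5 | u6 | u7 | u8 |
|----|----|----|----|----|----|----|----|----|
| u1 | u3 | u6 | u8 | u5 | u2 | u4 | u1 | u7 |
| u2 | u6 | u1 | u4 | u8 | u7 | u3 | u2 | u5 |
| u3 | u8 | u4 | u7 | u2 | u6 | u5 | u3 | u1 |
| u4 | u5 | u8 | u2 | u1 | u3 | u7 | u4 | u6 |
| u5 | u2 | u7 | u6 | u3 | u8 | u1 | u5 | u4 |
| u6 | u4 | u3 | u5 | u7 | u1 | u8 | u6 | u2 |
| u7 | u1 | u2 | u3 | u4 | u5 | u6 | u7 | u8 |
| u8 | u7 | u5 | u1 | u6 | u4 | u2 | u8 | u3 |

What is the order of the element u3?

The identity element is u7 (its row matches the header).
u3^1 = u3
u3^2 = u3*u3 = u7
The first power of u3 equal to the identity is u3^2, so ord(u3) = 2.

2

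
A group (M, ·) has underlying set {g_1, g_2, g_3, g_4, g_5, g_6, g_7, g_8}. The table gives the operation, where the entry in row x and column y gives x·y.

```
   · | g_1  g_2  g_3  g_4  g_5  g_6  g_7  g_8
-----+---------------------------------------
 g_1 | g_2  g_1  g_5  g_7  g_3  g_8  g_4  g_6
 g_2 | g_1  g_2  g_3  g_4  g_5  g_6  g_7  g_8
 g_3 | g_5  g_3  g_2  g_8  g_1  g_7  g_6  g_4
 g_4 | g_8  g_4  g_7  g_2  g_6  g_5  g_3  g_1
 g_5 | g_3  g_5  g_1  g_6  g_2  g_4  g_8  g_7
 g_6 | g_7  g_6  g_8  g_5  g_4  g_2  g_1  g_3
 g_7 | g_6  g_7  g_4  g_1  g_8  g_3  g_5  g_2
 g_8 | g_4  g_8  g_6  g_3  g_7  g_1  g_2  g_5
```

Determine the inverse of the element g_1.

First locate the identity: row g_2 matches the header, so g_2 is the identity.
Scan row g_1 for g_2: g_1·g_1 = g_2. Hence g_1^(-1) = g_1.
(Structurally, M here is isomorphic to the dihedral group D_4.)

g_1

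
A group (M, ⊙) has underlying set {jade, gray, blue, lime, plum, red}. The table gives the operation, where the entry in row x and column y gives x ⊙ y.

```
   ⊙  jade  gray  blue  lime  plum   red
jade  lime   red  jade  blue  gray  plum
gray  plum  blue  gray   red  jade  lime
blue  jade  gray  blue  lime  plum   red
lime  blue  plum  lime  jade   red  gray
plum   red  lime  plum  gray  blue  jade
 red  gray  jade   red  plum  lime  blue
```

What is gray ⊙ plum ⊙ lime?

blue

gray ⊙ plum = jade
jade ⊙ lime = blue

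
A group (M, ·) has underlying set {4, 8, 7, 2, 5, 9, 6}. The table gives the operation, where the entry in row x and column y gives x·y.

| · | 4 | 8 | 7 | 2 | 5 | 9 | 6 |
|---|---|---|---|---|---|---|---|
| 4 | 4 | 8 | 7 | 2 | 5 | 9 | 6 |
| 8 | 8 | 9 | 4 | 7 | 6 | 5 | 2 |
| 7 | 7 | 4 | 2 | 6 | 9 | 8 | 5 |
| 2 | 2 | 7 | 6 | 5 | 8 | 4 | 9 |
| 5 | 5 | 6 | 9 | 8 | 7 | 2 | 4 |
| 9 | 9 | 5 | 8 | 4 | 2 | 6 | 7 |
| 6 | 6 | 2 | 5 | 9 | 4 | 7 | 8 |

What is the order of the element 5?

The identity element is 4 (its row matches the header).
5^1 = 5
5^2 = 5·5 = 7
5^3 = 7·5 = 9
5^4 = 9·5 = 2
5^5 = 2·5 = 8
5^6 = 8·5 = 6
5^7 = 6·5 = 4
The first power of 5 equal to the identity is 5^7, so ord(5) = 7.

7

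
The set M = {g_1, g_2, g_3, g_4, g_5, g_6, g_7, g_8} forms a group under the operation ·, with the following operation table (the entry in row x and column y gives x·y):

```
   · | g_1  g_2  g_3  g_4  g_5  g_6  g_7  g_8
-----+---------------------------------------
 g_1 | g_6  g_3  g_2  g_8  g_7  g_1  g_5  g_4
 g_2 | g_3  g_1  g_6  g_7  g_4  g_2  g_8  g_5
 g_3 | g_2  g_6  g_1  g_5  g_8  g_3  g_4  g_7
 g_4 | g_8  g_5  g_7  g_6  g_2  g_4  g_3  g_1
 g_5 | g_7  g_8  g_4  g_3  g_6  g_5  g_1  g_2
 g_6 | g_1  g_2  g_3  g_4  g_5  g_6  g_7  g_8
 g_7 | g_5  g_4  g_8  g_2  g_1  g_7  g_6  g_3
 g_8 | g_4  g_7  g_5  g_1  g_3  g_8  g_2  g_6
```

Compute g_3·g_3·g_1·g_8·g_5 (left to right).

g_3·g_3 = g_1
g_1·g_1 = g_6
g_6·g_8 = g_8
g_8·g_5 = g_3
(Structurally, M here is isomorphic to the dihedral group D_4.)

g_3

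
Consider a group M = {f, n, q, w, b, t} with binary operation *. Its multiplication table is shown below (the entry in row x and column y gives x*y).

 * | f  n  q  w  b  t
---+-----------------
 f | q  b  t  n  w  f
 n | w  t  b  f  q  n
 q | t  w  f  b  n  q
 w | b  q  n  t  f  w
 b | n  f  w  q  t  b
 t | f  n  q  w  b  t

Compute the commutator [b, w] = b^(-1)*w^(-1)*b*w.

f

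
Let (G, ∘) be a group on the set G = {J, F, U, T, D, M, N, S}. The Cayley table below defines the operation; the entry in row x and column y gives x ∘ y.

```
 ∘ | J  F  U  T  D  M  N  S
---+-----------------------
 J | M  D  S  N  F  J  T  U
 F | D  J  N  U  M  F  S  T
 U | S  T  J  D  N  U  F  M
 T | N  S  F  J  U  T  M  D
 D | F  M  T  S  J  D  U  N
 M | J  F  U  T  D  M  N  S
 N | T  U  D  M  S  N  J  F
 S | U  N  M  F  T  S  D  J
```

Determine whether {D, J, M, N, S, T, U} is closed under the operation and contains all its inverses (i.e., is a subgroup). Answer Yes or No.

No

J ∘ D = F, which is not in {D, J, M, N, S, T, U}.
The subset is not closed under ∘, so it is not a subgroup.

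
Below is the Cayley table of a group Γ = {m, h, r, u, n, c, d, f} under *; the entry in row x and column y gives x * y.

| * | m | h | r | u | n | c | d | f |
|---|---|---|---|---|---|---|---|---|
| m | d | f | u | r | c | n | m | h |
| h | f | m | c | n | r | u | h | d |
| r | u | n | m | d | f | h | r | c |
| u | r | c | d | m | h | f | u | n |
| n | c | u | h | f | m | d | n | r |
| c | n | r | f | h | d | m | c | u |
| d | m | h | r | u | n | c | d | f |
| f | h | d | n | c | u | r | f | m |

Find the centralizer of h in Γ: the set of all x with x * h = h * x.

{d, f, h, m}

Compare row h with column h entry by entry.
f * h = d = h * f, so f commutes with h.
c * h = r but h * c = u, so c does not.
Collecting the elements that commute with h: C(h) = {d, f, h, m}.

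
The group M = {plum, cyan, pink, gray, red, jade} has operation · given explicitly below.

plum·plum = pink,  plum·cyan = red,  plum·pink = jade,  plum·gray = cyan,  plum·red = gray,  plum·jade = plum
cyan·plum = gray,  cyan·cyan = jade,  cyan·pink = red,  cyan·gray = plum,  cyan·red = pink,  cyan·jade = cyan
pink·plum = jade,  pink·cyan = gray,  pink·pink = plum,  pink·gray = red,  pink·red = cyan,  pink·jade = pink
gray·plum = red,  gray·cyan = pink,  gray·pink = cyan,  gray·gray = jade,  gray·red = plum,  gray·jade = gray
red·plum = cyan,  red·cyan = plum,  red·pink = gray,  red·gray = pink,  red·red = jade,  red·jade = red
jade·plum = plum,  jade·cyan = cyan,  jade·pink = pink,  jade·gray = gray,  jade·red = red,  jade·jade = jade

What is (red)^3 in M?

red^1 = red
red^2 = red·red = jade
red^3 = jade·red = red

red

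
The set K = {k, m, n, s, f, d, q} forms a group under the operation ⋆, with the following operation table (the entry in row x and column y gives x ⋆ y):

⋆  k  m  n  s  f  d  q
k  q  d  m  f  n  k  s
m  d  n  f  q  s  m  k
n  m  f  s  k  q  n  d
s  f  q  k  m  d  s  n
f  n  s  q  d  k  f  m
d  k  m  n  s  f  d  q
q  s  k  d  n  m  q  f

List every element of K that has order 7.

Identity is d. Compute the order of each non-identity element by repeated multiplication:
  k: k → q → s → f → n → m → d  (order 7)
  m: m → n → f → s → q → k → d  (order 7)
  n: n → s → k → m → f → q → d  (order 7)
  s: s → m → q → n → k → f → d  (order 7)
  f: f → k → n → q → m → s → d  (order 7)
  q: q → f → m → k → s → n → d  (order 7)
Elements of order 7: {f, k, m, n, q, s}.

{f, k, m, n, q, s}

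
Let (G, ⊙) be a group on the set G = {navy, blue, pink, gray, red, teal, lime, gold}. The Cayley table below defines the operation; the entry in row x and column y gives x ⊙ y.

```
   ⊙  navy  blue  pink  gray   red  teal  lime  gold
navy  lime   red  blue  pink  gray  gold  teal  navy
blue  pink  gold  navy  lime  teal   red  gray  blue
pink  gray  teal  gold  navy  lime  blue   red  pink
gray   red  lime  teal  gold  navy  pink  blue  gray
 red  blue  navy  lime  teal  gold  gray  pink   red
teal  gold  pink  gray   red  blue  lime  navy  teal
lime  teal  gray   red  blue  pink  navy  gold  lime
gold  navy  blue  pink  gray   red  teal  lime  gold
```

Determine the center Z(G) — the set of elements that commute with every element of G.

An element z is central iff its row equals its column in the table.
For gray: gray ⊙ navy = red ≠ pink = navy ⊙ gray, so gray ∉ Z.
Checking each element this way leaves Z(G) = {gold, lime}.

{gold, lime}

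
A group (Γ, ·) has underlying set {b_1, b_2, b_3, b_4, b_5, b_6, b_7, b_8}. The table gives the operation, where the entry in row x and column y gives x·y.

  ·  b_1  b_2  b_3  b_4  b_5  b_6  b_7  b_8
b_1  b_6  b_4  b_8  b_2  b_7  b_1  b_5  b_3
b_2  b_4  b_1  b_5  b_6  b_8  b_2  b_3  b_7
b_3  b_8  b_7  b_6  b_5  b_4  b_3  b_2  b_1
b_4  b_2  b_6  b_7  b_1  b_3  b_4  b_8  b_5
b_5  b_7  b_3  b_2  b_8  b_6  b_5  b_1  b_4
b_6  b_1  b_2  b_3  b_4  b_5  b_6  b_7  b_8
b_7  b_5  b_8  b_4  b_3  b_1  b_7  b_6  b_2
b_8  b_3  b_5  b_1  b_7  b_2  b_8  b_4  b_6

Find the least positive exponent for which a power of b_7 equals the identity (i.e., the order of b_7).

The identity element is b_6 (its row matches the header).
b_7^1 = b_7
b_7^2 = b_7·b_7 = b_6
The first power of b_7 equal to the identity is b_7^2, so ord(b_7) = 2.

2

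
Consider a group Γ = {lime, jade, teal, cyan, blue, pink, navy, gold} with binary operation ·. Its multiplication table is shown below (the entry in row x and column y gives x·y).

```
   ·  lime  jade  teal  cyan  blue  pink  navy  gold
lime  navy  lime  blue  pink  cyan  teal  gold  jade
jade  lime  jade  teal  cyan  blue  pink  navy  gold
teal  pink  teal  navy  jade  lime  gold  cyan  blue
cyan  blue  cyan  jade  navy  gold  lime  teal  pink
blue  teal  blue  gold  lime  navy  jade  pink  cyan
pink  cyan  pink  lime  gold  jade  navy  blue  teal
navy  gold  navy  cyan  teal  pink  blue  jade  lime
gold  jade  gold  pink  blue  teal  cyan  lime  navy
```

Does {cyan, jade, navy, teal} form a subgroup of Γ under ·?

Yes

{cyan, jade, navy, teal} contains the identity jade.
Checking products: every product of two elements of {cyan, jade, navy, teal} (read from the table) lies in {cyan, jade, navy, teal}, so the set is closed.
In a finite group, a nonempty closed subset is a subgroup. So {cyan, jade, navy, teal} ≤ Γ.
(Structurally, Γ here is isomorphic to the quaternion group Q_8.)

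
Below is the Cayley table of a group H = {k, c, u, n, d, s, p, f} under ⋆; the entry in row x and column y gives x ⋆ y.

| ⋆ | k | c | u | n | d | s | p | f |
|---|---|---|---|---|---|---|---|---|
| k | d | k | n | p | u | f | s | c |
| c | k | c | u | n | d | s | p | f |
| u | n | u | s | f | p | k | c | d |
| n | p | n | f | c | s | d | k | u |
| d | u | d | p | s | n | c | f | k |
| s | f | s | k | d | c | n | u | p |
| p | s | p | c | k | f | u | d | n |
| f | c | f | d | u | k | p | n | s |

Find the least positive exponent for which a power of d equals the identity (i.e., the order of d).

4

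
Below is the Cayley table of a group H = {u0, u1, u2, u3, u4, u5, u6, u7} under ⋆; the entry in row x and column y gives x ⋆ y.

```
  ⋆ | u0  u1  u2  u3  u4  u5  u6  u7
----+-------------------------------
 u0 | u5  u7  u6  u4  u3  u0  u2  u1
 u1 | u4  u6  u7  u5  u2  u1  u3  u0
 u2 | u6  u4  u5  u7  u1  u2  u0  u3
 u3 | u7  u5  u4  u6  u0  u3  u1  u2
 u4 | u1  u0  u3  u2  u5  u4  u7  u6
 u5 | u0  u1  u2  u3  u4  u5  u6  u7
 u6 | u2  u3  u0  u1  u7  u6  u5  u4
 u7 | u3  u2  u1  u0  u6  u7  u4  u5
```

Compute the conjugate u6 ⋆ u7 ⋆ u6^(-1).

The identity is u5. In row u6, the entry u5 sits in column u6, so u6^(-1) = u6.
u6 ⋆ u7 = u4
u4 ⋆ u6 = u7

u7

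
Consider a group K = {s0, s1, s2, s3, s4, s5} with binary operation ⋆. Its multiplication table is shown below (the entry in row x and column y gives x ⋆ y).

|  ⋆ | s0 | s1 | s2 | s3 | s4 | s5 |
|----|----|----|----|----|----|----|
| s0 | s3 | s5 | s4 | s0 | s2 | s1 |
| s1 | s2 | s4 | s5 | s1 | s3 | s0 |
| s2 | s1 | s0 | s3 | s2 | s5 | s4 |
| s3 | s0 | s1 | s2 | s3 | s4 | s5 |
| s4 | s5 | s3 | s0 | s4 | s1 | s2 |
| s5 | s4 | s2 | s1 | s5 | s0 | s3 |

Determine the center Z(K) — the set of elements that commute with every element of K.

An element z is central iff its row equals its column in the table.
For s5: s5 ⋆ s4 = s0 ≠ s2 = s4 ⋆ s5, so s5 ∉ Z.
Checking each element this way leaves Z(K) = {s3}.

{s3}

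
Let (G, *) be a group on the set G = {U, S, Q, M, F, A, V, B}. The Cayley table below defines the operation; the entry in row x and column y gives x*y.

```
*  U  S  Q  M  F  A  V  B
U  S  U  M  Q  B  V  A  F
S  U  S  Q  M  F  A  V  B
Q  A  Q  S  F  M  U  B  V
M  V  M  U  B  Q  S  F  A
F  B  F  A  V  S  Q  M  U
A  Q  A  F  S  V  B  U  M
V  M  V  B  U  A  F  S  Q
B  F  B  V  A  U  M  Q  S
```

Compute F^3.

F^1 = F
F^2 = F*F = S
F^3 = S*F = F

F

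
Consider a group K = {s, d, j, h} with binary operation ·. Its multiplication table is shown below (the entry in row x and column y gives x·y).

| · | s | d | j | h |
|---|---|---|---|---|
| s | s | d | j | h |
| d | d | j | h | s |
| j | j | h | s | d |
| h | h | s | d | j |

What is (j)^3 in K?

j

j^1 = j
j^2 = j·j = s
j^3 = s·j = j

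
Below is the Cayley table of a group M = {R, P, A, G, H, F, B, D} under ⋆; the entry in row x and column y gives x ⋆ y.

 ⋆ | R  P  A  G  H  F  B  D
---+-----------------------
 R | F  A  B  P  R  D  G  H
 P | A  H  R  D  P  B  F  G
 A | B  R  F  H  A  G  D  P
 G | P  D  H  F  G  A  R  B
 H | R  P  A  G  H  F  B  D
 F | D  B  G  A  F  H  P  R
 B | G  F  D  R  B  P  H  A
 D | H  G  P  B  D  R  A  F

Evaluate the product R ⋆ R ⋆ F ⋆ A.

A

R ⋆ R = F
F ⋆ F = H
H ⋆ A = A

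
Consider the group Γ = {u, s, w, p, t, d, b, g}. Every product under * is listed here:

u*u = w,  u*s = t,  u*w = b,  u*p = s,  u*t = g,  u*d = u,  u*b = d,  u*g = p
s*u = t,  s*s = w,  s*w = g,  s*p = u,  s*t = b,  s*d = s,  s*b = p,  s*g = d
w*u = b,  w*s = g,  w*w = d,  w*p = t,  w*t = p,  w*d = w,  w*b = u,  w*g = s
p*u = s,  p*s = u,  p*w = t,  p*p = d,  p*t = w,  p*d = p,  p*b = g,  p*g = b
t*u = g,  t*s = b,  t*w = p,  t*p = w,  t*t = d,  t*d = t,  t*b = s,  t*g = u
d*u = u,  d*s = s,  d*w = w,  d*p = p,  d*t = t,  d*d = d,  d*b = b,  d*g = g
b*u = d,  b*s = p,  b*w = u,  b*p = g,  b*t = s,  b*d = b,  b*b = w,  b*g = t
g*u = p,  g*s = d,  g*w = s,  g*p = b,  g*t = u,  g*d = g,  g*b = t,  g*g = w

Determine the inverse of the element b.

u

First locate the identity: row d matches the header, so d is the identity.
Scan row b for d: b*u = d. Hence b^(-1) = u.
(Structurally, Γ here is isomorphic to Z_2 x Z_4.)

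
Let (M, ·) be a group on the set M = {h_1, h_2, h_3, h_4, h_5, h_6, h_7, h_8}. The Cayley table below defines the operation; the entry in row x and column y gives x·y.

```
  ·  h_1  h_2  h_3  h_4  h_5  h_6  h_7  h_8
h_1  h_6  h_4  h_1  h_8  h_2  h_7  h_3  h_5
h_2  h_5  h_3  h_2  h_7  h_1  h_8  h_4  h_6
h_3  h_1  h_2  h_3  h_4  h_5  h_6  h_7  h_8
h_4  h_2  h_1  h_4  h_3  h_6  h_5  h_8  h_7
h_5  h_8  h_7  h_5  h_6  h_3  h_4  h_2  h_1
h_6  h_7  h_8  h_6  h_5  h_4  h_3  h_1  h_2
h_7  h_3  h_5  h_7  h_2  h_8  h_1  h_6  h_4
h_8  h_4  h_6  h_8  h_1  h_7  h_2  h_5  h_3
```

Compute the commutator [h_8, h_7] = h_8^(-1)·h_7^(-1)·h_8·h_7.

Identity is h_3; from the table h_8^(-1) = h_8 and h_7^(-1) = h_1.
h_8·h_1 = h_4
h_4·h_8 = h_7
h_7·h_7 = h_6

h_6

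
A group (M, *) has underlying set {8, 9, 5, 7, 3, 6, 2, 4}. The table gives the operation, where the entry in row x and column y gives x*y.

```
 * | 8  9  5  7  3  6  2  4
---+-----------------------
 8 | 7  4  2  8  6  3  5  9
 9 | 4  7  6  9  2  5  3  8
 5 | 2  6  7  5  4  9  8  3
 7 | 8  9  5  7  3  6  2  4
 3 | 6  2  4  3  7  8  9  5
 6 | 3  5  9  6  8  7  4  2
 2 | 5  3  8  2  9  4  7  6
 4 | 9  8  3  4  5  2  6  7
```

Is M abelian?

Check whether the table is symmetric across its main diagonal.
Every entry (row x, col y) equals the entry (row y, col x), so M is abelian.

Yes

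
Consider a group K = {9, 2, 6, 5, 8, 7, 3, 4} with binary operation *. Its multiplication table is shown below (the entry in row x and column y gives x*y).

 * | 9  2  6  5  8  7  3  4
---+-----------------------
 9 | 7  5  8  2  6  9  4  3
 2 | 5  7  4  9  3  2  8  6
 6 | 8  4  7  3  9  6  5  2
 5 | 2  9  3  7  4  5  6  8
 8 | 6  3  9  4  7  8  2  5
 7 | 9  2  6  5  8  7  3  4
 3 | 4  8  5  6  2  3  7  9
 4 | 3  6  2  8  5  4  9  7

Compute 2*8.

3

Read row 2, column 8: 2*8 = 3.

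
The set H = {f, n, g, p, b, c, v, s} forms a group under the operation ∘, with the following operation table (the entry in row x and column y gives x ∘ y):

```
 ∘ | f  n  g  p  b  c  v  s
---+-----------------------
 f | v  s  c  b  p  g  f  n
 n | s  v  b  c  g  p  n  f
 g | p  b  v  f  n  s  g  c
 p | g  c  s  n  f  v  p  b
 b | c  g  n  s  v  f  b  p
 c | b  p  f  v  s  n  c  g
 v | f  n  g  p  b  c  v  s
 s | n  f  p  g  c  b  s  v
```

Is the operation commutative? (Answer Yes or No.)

No

p ∘ f = g but f ∘ p = b.
Since p and f do not commute, H is not abelian.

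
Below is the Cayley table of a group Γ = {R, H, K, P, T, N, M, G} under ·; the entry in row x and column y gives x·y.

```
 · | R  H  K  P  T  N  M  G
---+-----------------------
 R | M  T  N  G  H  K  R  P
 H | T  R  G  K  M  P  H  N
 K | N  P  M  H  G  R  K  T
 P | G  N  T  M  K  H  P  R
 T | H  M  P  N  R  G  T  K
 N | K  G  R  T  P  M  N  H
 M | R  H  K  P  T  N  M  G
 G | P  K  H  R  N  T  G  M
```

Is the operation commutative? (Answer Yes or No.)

T·K = P but K·T = G.
Since T and K do not commute, Γ is not abelian.

No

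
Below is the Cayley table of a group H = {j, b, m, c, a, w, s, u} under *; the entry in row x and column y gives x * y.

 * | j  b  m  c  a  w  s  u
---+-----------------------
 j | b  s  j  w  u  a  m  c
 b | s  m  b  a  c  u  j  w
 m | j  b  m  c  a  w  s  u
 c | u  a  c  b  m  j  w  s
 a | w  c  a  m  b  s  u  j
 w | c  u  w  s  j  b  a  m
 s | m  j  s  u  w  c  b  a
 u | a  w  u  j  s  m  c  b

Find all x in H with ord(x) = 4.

Identity is m. Compute the order of each non-identity element by repeated multiplication:
  j: j → b → s → m  (order 4)
  b: b → m  (order 2)
  c: c → b → a → m  (order 4)
  a: a → b → c → m  (order 4)
  w: w → b → u → m  (order 4)
  s: s → b → j → m  (order 4)
  u: u → b → w → m  (order 4)
Elements of order 4: {a, c, j, s, u, w}.

{a, c, j, s, u, w}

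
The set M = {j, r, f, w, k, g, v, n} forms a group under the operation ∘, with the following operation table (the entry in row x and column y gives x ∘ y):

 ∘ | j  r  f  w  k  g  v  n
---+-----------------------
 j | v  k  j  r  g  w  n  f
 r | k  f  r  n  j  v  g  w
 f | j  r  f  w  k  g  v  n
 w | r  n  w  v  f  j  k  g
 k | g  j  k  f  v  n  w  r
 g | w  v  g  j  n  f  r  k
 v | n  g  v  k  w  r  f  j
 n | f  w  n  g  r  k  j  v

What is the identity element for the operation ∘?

The identity e satisfies e ∘ x = x for all x, so its row in the table reproduces the column headers.
Row f reads: j, r, f, w, k, g, v, n — exactly the header order. So f is the identity.
(Structurally, M here is isomorphic to Z_2 x Z_4.)

f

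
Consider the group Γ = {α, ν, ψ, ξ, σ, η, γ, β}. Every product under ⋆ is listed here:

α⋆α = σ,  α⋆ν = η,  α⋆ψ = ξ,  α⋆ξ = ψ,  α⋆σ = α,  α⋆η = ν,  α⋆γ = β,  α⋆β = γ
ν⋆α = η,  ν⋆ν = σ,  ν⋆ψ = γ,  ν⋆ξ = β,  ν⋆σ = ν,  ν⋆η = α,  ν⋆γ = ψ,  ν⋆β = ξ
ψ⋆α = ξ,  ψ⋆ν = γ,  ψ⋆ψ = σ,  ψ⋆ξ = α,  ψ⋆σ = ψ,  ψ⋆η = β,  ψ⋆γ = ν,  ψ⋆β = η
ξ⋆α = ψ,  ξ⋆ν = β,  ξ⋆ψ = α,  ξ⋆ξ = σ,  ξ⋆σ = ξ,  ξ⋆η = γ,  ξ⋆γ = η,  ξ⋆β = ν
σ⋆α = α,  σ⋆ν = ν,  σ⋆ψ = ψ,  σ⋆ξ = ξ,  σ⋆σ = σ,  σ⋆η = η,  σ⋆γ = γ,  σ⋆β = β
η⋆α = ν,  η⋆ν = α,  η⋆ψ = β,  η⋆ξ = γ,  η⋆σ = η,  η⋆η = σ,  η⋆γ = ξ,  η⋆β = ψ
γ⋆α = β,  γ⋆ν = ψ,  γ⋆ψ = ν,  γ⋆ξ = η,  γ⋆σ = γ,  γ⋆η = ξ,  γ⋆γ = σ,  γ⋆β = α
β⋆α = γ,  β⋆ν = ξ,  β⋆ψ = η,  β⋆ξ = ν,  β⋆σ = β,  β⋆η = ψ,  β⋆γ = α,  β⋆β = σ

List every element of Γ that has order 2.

{α, β, γ, η, ν, ξ, ψ}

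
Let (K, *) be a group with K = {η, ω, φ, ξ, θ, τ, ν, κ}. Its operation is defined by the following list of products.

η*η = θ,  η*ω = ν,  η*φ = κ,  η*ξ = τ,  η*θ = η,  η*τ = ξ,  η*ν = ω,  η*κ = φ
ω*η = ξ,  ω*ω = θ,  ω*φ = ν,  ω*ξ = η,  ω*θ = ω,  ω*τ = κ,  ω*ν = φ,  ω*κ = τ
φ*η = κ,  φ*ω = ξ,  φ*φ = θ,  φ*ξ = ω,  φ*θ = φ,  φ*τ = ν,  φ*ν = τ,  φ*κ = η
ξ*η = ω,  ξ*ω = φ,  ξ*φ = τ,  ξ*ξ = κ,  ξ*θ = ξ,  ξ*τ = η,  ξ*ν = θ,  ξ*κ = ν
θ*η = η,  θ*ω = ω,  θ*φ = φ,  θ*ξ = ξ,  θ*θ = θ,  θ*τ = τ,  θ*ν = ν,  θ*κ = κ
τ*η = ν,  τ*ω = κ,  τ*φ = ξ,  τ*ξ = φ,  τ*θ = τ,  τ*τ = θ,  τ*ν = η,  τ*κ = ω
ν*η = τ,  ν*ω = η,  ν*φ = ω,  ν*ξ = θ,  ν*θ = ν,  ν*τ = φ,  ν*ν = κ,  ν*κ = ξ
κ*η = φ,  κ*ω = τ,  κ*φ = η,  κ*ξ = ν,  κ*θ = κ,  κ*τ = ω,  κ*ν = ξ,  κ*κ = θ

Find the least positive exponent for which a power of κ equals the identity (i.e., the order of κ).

2

The identity element is θ (its row matches the header).
κ^1 = κ
κ^2 = κ*κ = θ
The first power of κ equal to the identity is κ^2, so ord(κ) = 2.
(Structurally, K here is isomorphic to the dihedral group D_4.)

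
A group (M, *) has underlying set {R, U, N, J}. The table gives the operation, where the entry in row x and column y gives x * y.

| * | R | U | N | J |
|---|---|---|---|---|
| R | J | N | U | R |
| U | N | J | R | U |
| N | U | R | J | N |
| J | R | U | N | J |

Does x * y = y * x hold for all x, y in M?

Check whether the table is symmetric across its main diagonal.
Every entry (row x, col y) equals the entry (row y, col x), so M is abelian.

Yes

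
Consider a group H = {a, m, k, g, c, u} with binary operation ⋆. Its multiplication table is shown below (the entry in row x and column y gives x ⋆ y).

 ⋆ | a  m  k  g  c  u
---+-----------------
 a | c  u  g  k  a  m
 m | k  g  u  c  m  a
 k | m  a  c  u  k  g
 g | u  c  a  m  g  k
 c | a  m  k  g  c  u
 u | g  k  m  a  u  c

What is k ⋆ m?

a

Read row k, column m: k ⋆ m = a.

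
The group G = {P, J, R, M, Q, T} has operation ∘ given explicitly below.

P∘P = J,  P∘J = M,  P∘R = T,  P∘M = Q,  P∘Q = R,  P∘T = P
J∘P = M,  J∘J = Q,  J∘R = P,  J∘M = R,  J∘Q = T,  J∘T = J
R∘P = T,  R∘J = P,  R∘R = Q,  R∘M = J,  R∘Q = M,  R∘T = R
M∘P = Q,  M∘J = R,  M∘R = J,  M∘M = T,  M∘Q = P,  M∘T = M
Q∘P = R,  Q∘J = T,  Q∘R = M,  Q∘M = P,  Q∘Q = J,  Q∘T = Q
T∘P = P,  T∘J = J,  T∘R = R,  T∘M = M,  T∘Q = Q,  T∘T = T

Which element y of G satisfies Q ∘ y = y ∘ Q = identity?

J

First locate the identity: row T matches the header, so T is the identity.
Scan row Q for T: Q ∘ J = T. Hence Q^(-1) = J.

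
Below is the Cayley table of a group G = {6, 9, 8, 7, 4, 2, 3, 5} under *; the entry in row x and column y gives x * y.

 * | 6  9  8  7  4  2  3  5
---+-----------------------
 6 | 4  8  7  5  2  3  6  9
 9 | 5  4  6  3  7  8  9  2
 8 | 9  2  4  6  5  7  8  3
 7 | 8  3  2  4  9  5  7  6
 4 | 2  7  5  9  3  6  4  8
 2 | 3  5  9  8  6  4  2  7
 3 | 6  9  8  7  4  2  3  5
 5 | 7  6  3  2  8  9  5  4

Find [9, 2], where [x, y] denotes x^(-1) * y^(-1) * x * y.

4

Identity is 3; from the table 9^(-1) = 7 and 2^(-1) = 6.
7 * 6 = 8
8 * 9 = 2
2 * 2 = 4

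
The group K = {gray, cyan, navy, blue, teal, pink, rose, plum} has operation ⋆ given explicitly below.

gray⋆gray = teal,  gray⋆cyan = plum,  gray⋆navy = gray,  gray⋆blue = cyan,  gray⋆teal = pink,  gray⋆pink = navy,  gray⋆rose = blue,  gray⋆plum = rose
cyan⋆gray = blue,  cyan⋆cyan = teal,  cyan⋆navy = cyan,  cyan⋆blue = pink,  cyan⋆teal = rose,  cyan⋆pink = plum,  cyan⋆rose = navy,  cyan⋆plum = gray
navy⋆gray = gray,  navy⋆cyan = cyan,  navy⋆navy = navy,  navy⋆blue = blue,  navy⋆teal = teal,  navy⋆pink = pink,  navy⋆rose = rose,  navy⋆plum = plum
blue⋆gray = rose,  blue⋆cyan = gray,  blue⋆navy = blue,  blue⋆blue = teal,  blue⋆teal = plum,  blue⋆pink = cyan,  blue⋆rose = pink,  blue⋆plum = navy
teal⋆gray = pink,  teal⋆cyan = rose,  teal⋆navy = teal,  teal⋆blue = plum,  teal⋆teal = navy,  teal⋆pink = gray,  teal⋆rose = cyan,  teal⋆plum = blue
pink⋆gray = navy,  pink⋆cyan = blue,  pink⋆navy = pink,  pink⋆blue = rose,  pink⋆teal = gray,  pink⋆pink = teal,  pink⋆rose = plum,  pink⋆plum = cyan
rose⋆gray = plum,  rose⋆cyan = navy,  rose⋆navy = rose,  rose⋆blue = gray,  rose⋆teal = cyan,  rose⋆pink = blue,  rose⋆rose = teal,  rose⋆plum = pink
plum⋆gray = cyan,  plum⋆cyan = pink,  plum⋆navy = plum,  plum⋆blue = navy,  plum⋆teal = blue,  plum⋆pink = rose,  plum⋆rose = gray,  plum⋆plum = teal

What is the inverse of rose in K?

cyan

First locate the identity: row navy matches the header, so navy is the identity.
Scan row rose for navy: rose ⋆ cyan = navy. Hence rose^(-1) = cyan.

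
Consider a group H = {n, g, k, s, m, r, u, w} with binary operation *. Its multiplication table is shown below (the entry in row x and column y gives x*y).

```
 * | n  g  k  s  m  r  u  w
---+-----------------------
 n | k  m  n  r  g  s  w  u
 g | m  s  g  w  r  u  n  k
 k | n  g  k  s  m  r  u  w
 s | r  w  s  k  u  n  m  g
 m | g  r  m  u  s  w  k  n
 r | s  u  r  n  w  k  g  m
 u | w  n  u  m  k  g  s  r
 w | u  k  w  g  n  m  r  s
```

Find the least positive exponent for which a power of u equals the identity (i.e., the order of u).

4

The identity element is k (its row matches the header).
u^1 = u
u^2 = u*u = s
u^3 = s*u = m
u^4 = m*u = k
The first power of u equal to the identity is u^4, so ord(u) = 4.
(Structurally, H here is isomorphic to Z_2 x Z_4.)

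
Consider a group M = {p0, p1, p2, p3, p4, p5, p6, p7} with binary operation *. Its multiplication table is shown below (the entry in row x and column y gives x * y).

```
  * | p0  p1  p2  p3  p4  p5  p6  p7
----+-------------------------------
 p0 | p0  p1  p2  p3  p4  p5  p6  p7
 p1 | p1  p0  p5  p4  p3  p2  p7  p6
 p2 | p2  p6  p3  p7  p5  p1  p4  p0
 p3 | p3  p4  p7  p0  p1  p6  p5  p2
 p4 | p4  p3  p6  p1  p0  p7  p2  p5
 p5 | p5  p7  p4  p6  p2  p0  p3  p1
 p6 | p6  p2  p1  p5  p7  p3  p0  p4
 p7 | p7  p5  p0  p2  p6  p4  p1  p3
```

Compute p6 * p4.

Read row p6, column p4: p6 * p4 = p7.

p7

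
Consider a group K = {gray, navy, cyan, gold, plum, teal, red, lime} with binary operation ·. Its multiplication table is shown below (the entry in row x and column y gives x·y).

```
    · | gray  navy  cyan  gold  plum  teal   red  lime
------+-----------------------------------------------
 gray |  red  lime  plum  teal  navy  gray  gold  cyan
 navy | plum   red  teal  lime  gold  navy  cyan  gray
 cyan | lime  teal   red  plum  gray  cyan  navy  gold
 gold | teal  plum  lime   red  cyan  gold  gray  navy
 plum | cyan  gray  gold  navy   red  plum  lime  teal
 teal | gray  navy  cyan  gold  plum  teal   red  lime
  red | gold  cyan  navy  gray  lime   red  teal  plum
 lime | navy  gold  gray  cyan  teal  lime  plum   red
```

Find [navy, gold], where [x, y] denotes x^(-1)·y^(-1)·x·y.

Identity is teal; from the table navy^(-1) = cyan and gold^(-1) = gray.
cyan·gray = lime
lime·navy = gold
gold·gold = red
(Structurally, K here is isomorphic to the quaternion group Q_8.)

red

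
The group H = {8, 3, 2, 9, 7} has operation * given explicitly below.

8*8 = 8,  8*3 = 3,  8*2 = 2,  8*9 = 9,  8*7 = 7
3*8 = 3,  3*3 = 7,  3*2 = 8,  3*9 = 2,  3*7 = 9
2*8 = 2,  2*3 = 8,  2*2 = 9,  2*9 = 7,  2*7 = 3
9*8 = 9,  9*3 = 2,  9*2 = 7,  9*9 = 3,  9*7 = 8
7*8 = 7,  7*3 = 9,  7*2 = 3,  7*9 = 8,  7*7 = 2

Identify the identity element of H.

The identity e satisfies e*x = x for all x, so its row in the table reproduces the column headers.
Row 8 reads: 8, 3, 2, 9, 7 — exactly the header order. So 8 is the identity.

8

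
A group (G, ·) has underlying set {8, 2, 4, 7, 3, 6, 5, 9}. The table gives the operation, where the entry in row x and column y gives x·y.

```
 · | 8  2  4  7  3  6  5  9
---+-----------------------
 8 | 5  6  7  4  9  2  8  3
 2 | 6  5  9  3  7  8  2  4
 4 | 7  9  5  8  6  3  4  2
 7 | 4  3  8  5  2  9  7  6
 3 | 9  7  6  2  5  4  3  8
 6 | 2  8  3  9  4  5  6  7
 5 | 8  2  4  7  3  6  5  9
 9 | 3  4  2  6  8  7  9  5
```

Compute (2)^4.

5

2^1 = 2
2^2 = 2·2 = 5
2^3 = 5·2 = 2
2^4 = 2·2 = 5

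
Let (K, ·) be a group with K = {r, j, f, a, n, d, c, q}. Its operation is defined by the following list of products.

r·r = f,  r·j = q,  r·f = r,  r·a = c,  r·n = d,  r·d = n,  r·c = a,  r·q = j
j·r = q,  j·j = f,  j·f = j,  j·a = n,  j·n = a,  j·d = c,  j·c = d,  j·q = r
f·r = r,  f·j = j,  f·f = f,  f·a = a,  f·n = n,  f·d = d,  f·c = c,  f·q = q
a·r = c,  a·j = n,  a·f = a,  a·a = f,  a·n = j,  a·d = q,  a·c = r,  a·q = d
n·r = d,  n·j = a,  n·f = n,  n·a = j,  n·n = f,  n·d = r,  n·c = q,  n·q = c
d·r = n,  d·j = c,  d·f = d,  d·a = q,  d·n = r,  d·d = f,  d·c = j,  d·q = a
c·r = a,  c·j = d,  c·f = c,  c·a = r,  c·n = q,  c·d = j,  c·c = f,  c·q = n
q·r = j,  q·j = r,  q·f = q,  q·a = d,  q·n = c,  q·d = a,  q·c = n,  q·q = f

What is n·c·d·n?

j

n·c = q
q·d = a
a·n = j
(Structurally, K here is isomorphic to the elementary abelian group (Z_2)^3.)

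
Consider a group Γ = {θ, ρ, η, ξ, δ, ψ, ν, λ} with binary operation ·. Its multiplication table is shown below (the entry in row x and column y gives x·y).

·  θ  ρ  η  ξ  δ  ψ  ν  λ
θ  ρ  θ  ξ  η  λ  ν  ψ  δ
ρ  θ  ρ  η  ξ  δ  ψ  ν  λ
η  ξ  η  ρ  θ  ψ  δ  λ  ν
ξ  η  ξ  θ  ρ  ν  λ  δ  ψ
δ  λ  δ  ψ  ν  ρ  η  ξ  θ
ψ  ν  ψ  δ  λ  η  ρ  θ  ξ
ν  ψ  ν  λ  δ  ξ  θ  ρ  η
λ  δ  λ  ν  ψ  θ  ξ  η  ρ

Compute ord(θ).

2

The identity element is ρ (its row matches the header).
θ^1 = θ
θ^2 = θ·θ = ρ
The first power of θ equal to the identity is θ^2, so ord(θ) = 2.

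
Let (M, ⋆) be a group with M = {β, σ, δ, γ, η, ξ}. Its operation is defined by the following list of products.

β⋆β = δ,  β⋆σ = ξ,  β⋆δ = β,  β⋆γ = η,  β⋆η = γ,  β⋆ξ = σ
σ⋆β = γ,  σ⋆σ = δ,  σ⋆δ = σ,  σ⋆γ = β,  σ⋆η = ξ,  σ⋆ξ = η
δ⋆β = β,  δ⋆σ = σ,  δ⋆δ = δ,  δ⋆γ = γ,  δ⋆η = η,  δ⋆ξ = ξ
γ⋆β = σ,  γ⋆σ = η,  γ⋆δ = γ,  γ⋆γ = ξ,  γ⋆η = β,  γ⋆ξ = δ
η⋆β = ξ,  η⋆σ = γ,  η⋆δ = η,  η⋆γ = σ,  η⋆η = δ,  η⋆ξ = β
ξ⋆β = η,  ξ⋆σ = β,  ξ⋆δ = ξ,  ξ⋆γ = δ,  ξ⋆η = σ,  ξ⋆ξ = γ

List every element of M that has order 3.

Identity is δ. Compute the order of each non-identity element by repeated multiplication:
  β: β → δ  (order 2)
  σ: σ → δ  (order 2)
  γ: γ → ξ → δ  (order 3)
  η: η → δ  (order 2)
  ξ: ξ → γ → δ  (order 3)
Elements of order 3: {γ, ξ}.
(Structurally, M here is isomorphic to the symmetric group S_3.)

{γ, ξ}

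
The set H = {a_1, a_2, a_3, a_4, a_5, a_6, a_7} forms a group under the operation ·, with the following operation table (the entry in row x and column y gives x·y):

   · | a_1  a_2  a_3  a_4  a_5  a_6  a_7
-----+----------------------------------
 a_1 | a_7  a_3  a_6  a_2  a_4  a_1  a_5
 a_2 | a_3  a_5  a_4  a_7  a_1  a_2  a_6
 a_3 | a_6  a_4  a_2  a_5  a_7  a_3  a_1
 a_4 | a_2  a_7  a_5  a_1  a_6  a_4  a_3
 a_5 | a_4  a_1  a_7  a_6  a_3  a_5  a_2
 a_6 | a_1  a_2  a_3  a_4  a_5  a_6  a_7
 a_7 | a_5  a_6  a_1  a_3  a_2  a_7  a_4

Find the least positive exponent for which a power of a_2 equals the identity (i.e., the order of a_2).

The identity element is a_6 (its row matches the header).
a_2^1 = a_2
a_2^2 = a_2·a_2 = a_5
a_2^3 = a_5·a_2 = a_1
a_2^4 = a_1·a_2 = a_3
a_2^5 = a_3·a_2 = a_4
a_2^6 = a_4·a_2 = a_7
a_2^7 = a_7·a_2 = a_6
The first power of a_2 equal to the identity is a_2^7, so ord(a_2) = 7.
(Structurally, H here is isomorphic to the cyclic group Z_7.)

7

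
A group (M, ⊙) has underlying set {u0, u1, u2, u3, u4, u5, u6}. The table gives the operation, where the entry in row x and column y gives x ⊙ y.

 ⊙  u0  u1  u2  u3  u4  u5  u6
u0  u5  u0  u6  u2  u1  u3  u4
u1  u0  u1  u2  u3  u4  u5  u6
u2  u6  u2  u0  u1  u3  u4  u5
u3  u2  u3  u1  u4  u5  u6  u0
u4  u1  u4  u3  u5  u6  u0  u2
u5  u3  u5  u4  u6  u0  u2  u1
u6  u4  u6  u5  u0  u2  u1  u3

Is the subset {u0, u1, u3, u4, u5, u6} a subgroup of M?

u0 ⊙ u3 = u2, which is not in {u0, u1, u3, u4, u5, u6}.
The subset is not closed under ⊙, so it is not a subgroup.

No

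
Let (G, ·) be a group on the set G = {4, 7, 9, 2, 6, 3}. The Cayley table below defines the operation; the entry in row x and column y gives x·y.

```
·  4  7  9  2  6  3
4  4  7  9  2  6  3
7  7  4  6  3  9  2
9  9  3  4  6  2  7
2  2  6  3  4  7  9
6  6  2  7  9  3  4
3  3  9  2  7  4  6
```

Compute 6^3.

4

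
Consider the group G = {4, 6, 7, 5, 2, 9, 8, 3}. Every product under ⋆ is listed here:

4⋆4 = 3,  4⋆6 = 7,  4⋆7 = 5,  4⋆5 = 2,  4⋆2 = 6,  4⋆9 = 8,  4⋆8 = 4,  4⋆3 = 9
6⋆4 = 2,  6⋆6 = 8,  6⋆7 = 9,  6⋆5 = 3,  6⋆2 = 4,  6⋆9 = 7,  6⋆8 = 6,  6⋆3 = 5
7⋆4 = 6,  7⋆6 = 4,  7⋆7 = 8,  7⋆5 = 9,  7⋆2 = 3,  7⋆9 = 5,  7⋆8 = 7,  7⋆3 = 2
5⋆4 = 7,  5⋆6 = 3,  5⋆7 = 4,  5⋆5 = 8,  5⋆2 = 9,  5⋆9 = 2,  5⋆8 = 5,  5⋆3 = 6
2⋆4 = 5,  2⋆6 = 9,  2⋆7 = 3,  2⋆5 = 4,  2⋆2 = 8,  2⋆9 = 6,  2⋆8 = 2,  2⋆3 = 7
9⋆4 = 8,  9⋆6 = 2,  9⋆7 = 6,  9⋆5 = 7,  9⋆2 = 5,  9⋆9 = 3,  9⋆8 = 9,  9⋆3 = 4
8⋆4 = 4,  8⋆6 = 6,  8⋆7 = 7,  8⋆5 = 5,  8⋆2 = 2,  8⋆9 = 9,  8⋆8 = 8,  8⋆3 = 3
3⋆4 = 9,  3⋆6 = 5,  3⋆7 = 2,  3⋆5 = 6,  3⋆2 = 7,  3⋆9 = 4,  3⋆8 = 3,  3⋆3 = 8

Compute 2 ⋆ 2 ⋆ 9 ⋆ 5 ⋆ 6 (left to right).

2 ⋆ 2 = 8
8 ⋆ 9 = 9
9 ⋆ 5 = 7
7 ⋆ 6 = 4

4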